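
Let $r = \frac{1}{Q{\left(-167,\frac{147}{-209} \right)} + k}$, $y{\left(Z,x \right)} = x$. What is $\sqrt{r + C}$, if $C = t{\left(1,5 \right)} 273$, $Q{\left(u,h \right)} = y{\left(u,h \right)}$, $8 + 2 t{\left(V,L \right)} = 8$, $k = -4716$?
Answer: $\frac{i \sqrt{206030319}}{985791} \approx 0.014561 i$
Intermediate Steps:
$t{\left(V,L \right)} = 0$ ($t{\left(V,L \right)} = -4 + \frac{1}{2} \cdot 8 = -4 + 4 = 0$)
$Q{\left(u,h \right)} = h$
$r = - \frac{209}{985791}$ ($r = \frac{1}{\frac{147}{-209} - 4716} = \frac{1}{147 \left(- \frac{1}{209}\right) - 4716} = \frac{1}{- \frac{147}{209} - 4716} = \frac{1}{- \frac{985791}{209}} = - \frac{209}{985791} \approx -0.00021201$)
$C = 0$ ($C = 0 \cdot 273 = 0$)
$\sqrt{r + C} = \sqrt{- \frac{209}{985791} + 0} = \sqrt{- \frac{209}{985791}} = \frac{i \sqrt{206030319}}{985791}$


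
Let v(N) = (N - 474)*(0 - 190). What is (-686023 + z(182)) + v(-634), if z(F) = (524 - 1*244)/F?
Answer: -6181519/13 ≈ -4.7550e+5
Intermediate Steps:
v(N) = 90060 - 190*N (v(N) = (-474 + N)*(-190) = 90060 - 190*N)
z(F) = 280/F (z(F) = (524 - 244)/F = 280/F)
(-686023 + z(182)) + v(-634) = (-686023 + 280/182) + (90060 - 190*(-634)) = (-686023 + 280*(1/182)) + (90060 + 120460) = (-686023 + 20/13) + 210520 = -8918279/13 + 210520 = -6181519/13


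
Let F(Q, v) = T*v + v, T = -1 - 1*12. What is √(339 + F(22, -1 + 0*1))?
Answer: 3*√39 ≈ 18.735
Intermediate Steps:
T = -13 (T = -1 - 12 = -13)
F(Q, v) = -12*v (F(Q, v) = -13*v + v = -12*v)
√(339 + F(22, -1 + 0*1)) = √(339 - 12*(-1 + 0*1)) = √(339 - 12*(-1 + 0)) = √(339 - 12*(-1)) = √(339 + 12) = √351 = 3*√39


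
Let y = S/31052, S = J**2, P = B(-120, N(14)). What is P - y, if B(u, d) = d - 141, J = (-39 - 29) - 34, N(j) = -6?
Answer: -1143762/7763 ≈ -147.33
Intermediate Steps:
J = -102 (J = -68 - 34 = -102)
B(u, d) = -141 + d
P = -147 (P = -141 - 6 = -147)
S = 10404 (S = (-102)**2 = 10404)
y = 2601/7763 (y = 10404/31052 = 10404*(1/31052) = 2601/7763 ≈ 0.33505)
P - y = -147 - 1*2601/7763 = -147 - 2601/7763 = -1143762/7763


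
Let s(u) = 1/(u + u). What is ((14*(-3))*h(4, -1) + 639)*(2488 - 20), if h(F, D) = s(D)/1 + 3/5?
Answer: 7833432/5 ≈ 1.5667e+6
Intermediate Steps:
s(u) = 1/(2*u)
h(F, D) = ⅗ + 1/(2*D) (h(F, D) = (1/(2*D))/1 + 3/5 = (1/(2*D))*1 + 3*(⅕) = 1/(2*D) + ⅗ = ⅗ + 1/(2*D))
((14*(-3))*h(4, -1) + 639)*(2488 - 20) = ((14*(-3))*((⅒)*(5 + 6*(-1))/(-1)) + 639)*(2488 - 20) = (-21*(-1)*(5 - 6)/5 + 639)*2468 = (-21*(-1)*(-1)/5 + 639)*2468 = (-42*⅒ + 639)*2468 = (-21/5 + 639)*2468 = (3174/5)*2468 = 7833432/5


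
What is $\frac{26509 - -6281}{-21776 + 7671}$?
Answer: $- \frac{6558}{2821} \approx -2.3247$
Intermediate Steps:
$\frac{26509 - -6281}{-21776 + 7671} = \frac{26509 + 6281}{-14105} = 32790 \left(- \frac{1}{14105}\right) = - \frac{6558}{2821}$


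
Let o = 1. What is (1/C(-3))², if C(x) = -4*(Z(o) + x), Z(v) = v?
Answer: 1/64 ≈ 0.015625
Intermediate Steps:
C(x) = -4 - 4*x (C(x) = -4*(1 + x) = -4 - 4*x)
(1/C(-3))² = (1/(-4 - 4*(-3)))² = (1/(-4 + 12))² = (1/8)² = (⅛)² = 1/64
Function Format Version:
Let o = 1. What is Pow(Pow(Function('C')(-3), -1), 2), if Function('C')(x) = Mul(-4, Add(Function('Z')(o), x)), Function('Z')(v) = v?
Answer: Rational(1, 64) ≈ 0.015625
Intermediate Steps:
Function('C')(x) = Add(-4, Mul(-4, x)) (Function('C')(x) = Mul(-4, Add(1, x)) = Add(-4, Mul(-4, x)))
Pow(Pow(Function('C')(-3), -1), 2) = Pow(Pow(Add(-4, Mul(-4, -3)), -1), 2) = Pow(Pow(Add(-4, 12), -1), 2) = Pow(Pow(8, -1), 2) = Pow(Rational(1, 8), 2) = Rational(1, 64)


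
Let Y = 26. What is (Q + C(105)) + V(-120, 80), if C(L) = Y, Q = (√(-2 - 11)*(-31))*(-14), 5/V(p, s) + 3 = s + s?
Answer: 4087/157 + 434*I*√13 ≈ 26.032 + 1564.8*I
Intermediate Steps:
V(p, s) = 5/(-3 + 2*s) (V(p, s) = 5/(-3 + (s + s)) = 5/(-3 + 2*s))
Q = 434*I*√13 (Q = (√(-13)*(-31))*(-14) = ((I*√13)*(-31))*(-14) = -31*I*√13*(-14) = 434*I*√13 ≈ 1564.8*I)
C(L) = 26
(Q + C(105)) + V(-120, 80) = (434*I*√13 + 26) + 5/(-3 + 2*80) = (26 + 434*I*√13) + 5/(-3 + 160) = (26 + 434*I*√13) + 5/157 = 4087/157 + 434*I*√13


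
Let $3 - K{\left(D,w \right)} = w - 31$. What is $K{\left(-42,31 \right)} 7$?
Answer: $21$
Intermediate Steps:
$K{\left(D,w \right)} = 34 - w$ ($K{\left(D,w \right)} = 3 - \left(w - 31\right) = 3 - \left(-31 + w\right) = 34 - w$)
$K{\left(-42,31 \right)} 7 = \left(34 - 31\right) 7 = 3 \cdot 7 = 21$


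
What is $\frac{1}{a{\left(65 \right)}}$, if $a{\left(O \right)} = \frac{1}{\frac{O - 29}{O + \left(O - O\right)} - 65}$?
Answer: $- \frac{4189}{65} \approx -64.446$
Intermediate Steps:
$a{\left(O \right)} = \frac{1}{-65 + \frac{-29 + O}{O}}$ ($a{\left(O \right)} = \frac{1}{\frac{-29 + O}{O + 0} - 65} = \frac{1}{\frac{-29 + O}{O} - 65} = \frac{1}{-65 + \frac{-29 + O}{O}}$)
$\frac{1}{a{\left(65 \right)}} = \frac{1}{\left(-1\right) 65 \frac{1}{29 + 64 \cdot 65}} = \frac{1}{\left(-1\right) 65 \frac{1}{29 + 4160}} = \frac{1}{\left(-1\right) 65 \cdot \frac{1}{4189}} = \frac{1}{- \frac{65}{4189}} = - \frac{4189}{65}$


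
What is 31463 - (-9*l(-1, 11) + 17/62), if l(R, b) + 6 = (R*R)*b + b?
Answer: 1959617/62 ≈ 31607.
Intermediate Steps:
l(R, b) = -6 + b + b*R² (l(R, b) = -6 + ((R*R)*b + b) = -6 + (R²*b + b) = -6 + (b*R² + b) = -6 + (b + b*R²) = -6 + b + b*R²)
31463 - (-9*l(-1, 11) + 17/62) = 31463 - (-9*(-6 + 11 + 11*(-1)²) + 17/62) = 31463 - (-9*(-6 + 11 + 11*1) + 17*(1/62)) = 31463 - (-9*(-6 + 11 + 11) + 17/62) = 31463 - (-9*16 + 17/62) = 31463 - (-144 + 17/62) = 31463 - 1*(-8911/62) = 31463 + 8911/62 = 1959617/62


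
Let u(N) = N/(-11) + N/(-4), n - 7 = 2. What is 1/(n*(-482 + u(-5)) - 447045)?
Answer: -44/19860177 ≈ -2.2155e-6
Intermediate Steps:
n = 9 (n = 7 + 2 = 9)
u(N) = -15*N/44 (u(N) = N*(-1/11) + N*(-¼) = -N/11 - N/4 = -15*N/44)
1/(n*(-482 + u(-5)) - 447045) = 1/(9*(-482 - 15/44*(-5)) - 447045) = 1/(9*(-482 + 75/44) - 447045) = 1/(9*(-21133/44) - 447045) = 1/(-190197/44 - 447045) = 1/(-19860177/44) = -44/19860177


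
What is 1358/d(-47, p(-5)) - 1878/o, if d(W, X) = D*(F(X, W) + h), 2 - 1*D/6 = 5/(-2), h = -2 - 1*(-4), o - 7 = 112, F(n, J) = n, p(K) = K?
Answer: -313720/9639 ≈ -32.547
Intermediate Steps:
o = 119 (o = 7 + 112 = 119)
h = 2 (h = -2 + 4 = 2)
D = 27 (D = 12 - 30/(-2) = 12 - 30*(-1)/2 = 12 - 6*(-5/2) = 12 + 15 = 27)
d(W, X) = 54 + 27*X (d(W, X) = 27*(X + 2) = 27*(2 + X) = 54 + 27*X)
1358/d(-47, p(-5)) - 1878/o = 1358/(54 + 27*(-5)) - 1878/119 = 1358/(54 - 135) - 1878*1/119 = 1358/(-81) - 1878/119 = 1358*(-1/81) - 1878/119 = -1358/81 - 1878/119 = -313720/9639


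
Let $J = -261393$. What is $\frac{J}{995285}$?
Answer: $- \frac{261393}{995285} \approx -0.26263$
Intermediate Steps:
$\frac{J}{995285} = - \frac{261393}{995285}$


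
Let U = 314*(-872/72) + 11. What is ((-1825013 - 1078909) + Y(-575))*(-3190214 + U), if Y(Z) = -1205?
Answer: 83510934713731/9 ≈ 9.2790e+12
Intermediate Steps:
U = -34127/9 (U = 314*(-872*1/72) + 11 = 314*(-109/9) + 11 = -34226/9 + 11 = -34127/9 ≈ -3791.9)
((-1825013 - 1078909) + Y(-575))*(-3190214 + U) = ((-1825013 - 1078909) - 1205)*(-3190214 - 34127/9) = (-2903922 - 1205)*(-28746053/9) = -2905127*(-28746053/9) = 83510934713731/9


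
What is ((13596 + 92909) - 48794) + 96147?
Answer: 153858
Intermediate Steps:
((13596 + 92909) - 48794) + 96147 = (106505 - 48794) + 96147 = 57711 + 96147 = 153858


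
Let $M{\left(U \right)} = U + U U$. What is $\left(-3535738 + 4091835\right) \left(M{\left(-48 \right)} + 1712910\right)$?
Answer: $953798667102$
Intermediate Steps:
$M{\left(U \right)} = U + U^{2}$
$\left(-3535738 + 4091835\right) \left(M{\left(-48 \right)} + 1712910\right) = \left(-3535738 + 4091835\right) \left(- 48 \left(1 - 48\right) + 1712910\right) = 556097 \left(\left(-48\right) \left(-47\right) + 1712910\right) = 556097 \left(2256 + 1712910\right) = 556097 \cdot 1715166 = 953798667102$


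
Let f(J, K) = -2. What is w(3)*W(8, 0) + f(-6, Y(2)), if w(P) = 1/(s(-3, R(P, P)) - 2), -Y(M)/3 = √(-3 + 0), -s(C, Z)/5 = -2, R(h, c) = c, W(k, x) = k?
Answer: -1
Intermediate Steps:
s(C, Z) = 10 (s(C, Z) = -5*(-2) = 10)
Y(M) = -3*I*√3 (Y(M) = -3*√(-3 + 0) = -3*I*√3)
w(P) = ⅛ (w(P) = 1/(10 - 2) = 1/8 = ⅛)
w(3)*W(8, 0) + f(-6, Y(2)) = (⅛)*8 - 2 = 1 - 2 = -1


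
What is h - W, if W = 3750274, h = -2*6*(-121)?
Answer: -3748822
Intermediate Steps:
h = 1452 (h = -12*(-121) = 1452)
h - W = 1452 - 1*3750274 = 1452 - 3750274 = -3748822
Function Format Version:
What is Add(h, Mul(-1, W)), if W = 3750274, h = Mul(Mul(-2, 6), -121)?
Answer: -3748822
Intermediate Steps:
h = 1452 (h = Mul(-12, -121) = 1452)
Add(h, Mul(-1, W)) = Add(1452, Mul(-1, 3750274)) = Add(1452, -3750274) = -3748822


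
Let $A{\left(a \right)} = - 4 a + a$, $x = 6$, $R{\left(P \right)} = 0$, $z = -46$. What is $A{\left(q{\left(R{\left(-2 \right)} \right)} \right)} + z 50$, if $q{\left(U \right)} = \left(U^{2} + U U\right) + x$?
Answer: $-2318$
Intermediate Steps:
$q{\left(U \right)} = 6 + 2 U^{2}$ ($q{\left(U \right)} = \left(U^{2} + U U\right) + 6 = \left(U^{2} + U^{2}\right) + 6 = 2 U^{2} + 6 = 6 + 2 U^{2}$)
$A{\left(a \right)} = - 3 a$
$A{\left(q{\left(R{\left(-2 \right)} \right)} \right)} + z 50 = - 3 \left(6 + 2 \cdot 0^{2}\right) - 2300 = - 3 \left(6 + 2 \cdot 0\right) - 2300 = - 3 \left(6 + 0\right) - 2300 = \left(-3\right) 6 - 2300 = -18 - 2300 = -2318$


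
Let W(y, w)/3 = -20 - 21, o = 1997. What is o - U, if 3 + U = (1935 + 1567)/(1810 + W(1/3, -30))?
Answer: 3370498/1687 ≈ 1997.9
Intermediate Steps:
W(y, w) = -123 (W(y, w) = 3*(-20 - 21) = 3*(-41) = -123)
U = -1559/1687 (U = -3 + (1935 + 1567)/(1810 - 123) = -3 + 3502/1687 = -1559/1687 ≈ -0.92413)
o - U = 1997 - 1*(-1559/1687) = 1997 + 1559/1687 = 3370498/1687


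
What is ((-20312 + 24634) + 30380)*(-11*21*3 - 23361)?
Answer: -834721908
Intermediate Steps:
((-20312 + 24634) + 30380)*(-11*21*3 - 23361) = (4322 + 30380)*(-231*3 - 23361) = 34702*(-693 - 23361) = 34702*(-24054) = -834721908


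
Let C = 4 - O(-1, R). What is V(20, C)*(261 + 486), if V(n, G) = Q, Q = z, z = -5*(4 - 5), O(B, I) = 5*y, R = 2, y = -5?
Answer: 3735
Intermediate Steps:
O(B, I) = -25 (O(B, I) = 5*(-5) = -25)
z = 5 (z = -5*(-1) = 5)
Q = 5
C = 29 (C = 4 - 1*(-25) = 4 + 25 = 29)
V(n, G) = 5
V(20, C)*(261 + 486) = 5*(261 + 486) = 5*747 = 3735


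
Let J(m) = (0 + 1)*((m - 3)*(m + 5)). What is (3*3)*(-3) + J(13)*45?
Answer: 8073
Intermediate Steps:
J(m) = (-3 + m)*(5 + m) (J(m) = 1*((-3 + m)*(5 + m)) = (-3 + m)*(5 + m))
(3*3)*(-3) + J(13)*45 = (3*3)*(-3) + (-15 + 13² + 2*13)*45 = 9*(-3) + (-15 + 169 + 26)*45 = -27 + 180*45 = -27 + 8100 = 8073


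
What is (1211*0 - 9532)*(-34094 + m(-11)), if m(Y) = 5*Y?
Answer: 325508268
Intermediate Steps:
(1211*0 - 9532)*(-34094 + m(-11)) = (1211*0 - 9532)*(-34094 + 5*(-11)) = (0 - 9532)*(-34094 - 55) = -9532*(-34149) = 325508268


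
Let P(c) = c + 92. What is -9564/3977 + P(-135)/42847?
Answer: -409959719/170402519 ≈ -2.4058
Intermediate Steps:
P(c) = 92 + c
-9564/3977 + P(-135)/42847 = -9564/3977 + (92 - 135)/42847 = -9564*1/3977 - 43*1/42847 = -9564/3977 - 43/42847 = -409959719/170402519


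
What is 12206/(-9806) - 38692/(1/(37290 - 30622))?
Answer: -1264965455271/4903 ≈ -2.5800e+8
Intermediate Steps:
12206/(-9806) - 38692/(1/(37290 - 30622)) = 12206*(-1/9806) - 38692/(1/6668) = -6103/4903 - 38692/1/6668 = -6103/4903 - 38692*6668 = -6103/4903 - 257998256 = -1264965455271/4903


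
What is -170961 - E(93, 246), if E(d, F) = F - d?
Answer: -171114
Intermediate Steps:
-170961 - E(93, 246) = -170961 - (246 - 1*93) = -170961 - (246 - 93) = -170961 - 1*153 = -170961 - 153 = -171114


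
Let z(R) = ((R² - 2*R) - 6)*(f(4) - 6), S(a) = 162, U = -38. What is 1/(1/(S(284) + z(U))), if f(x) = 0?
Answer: -8922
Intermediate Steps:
z(R) = 36 - 6*R² + 12*R (z(R) = ((R² - 2*R) - 6)*(0 - 6) = (-6 + R² - 2*R)*(-6) = 36 - 6*R² + 12*R)
1/(1/(S(284) + z(U))) = 1/(1/(162 + (36 - 6*(-38)² + 12*(-38)))) = 1/(1/(162 + (36 - 6*1444 - 456))) = 1/(1/(162 + (36 - 8664 - 456))) = 1/(1/(162 - 9084)) = 1/(1/(-8922)) = 1/(-1/8922) = -8922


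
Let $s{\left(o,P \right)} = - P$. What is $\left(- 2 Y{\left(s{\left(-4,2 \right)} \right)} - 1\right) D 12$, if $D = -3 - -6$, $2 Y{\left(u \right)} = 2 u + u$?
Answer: $180$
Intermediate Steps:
$Y{\left(u \right)} = \frac{3 u}{2}$ ($Y{\left(u \right)} = \frac{2 u + u}{2} = \frac{3 u}{2}$)
$D = 3$ ($D = -3 + 6 = 3$)
$\left(- 2 Y{\left(s{\left(-4,2 \right)} \right)} - 1\right) D 12 = \left(- 2 \frac{3 \left(\left(-1\right) 2\right)}{2} - 1\right) 3 \cdot 12 = \left(- 2 \cdot \frac{3}{2} \left(-2\right) - 1\right) 3 \cdot 12 = \left(\left(-2\right) \left(-3\right) - 1\right) 3 \cdot 12 = \left(6 - 1\right) 3 \cdot 12 = 5 \cdot 3 \cdot 12 = 15 \cdot 12 = 180$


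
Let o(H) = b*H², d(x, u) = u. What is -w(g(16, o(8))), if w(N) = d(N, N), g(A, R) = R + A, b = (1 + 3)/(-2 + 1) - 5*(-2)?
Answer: -400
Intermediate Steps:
b = 6 (b = 4/(-1) + 10 = 4*(-1) + 10 = -4 + 10 = 6)
o(H) = 6*H²
g(A, R) = A + R
w(N) = N
-w(g(16, o(8))) = -(16 + 6*8²) = -(16 + 6*64) = -(16 + 384) = -1*400 = -400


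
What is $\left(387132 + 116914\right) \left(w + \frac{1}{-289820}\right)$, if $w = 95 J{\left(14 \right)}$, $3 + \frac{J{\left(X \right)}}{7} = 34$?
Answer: $\frac{35017360931439}{3370} \approx 1.0391 \cdot 10^{10}$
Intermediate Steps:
$J{\left(X \right)} = 217$ ($J{\left(X \right)} = -21 + 7 \cdot 34 = -21 + 238 = 217$)
$w = 20615$ ($w = 95 \cdot 217 = 20615$)
$\left(387132 + 116914\right) \left(w + \frac{1}{-289820}\right) = \left(387132 + 116914\right) \left(20615 + \frac{1}{-289820}\right) = 504046 \left(20615 - \frac{1}{289820}\right) = 504046 \cdot \frac{5974639299}{289820} = \frac{35017360931439}{3370}$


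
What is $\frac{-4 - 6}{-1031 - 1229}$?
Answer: $\frac{1}{226} \approx 0.0044248$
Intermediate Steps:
$\frac{-4 - 6}{-1031 - 1229} = \frac{-4 - 6}{-2260} = \left(-10\right) \left(- \frac{1}{2260}\right) = \frac{1}{226}$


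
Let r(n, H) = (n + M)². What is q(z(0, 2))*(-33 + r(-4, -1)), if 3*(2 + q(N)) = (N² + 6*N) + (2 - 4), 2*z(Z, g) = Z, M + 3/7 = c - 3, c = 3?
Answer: 5248/147 ≈ 35.701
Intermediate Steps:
M = -3/7 (M = -3/7 + (3 - 3) = -3/7 + 0 = -3/7 ≈ -0.42857)
r(n, H) = (-3/7 + n)² (r(n, H) = (n - 3/7)² = (-3/7 + n)²)
z(Z, g) = Z/2
q(N) = -8/3 + 2*N + N²/3 (q(N) = -2 + ((N² + 6*N) + (2 - 4))/3 = -2 + ((N² + 6*N) - 2)/3 = -2 + (-2 + N² + 6*N)/3 = -2 + (-⅔ + 2*N + N²/3) = -8/3 + 2*N + N²/3)
q(z(0, 2))*(-33 + r(-4, -1)) = (-8/3 + 2*((½)*0) + ((½)*0)²/3)*(-33 + (-3 + 7*(-4))²/49) = (-8/3 + 2*0 + (⅓)*0²)*(-33 + (-3 - 28)²/49) = (-8/3 + 0 + (⅓)*0)*(-33 + (1/49)*(-31)²) = (-8/3 + 0 + 0)*(-33 + (1/49)*961) = -8*(-33 + 961/49)/3 = -8/3*(-656/49) = 5248/147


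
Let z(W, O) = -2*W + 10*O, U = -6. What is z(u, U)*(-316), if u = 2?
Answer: 20224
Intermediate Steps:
z(u, U)*(-316) = (-2*2 + 10*(-6))*(-316) = (-4 - 60)*(-316) = -64*(-316) = 20224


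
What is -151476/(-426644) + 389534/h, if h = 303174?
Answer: 26514491090/16168421007 ≈ 1.6399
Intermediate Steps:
-151476/(-426644) + 389534/h = -151476/(-426644) + 389534/303174 = -151476*(-1/426644) + 389534*(1/303174) = 37869/106661 + 194767/151587 = 26514491090/16168421007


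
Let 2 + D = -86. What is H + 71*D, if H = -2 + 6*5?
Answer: -6220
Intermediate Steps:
D = -88 (D = -2 - 86 = -88)
H = 28 (H = -2 + 30 = 28)
H + 71*D = 28 + 71*(-88) = 28 - 6248 = -6220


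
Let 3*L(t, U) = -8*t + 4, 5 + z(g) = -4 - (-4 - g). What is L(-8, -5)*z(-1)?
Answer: -136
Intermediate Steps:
z(g) = -5 + g (z(g) = -5 + (-4 - (-4 - g)) = -5 + (-4 + (4 + g)) = -5 + g)
L(t, U) = 4/3 - 8*t/3 (L(t, U) = (-8*t + 4)/3 = (4 - 8*t)/3 = 4/3 - 8*t/3)
L(-8, -5)*z(-1) = (4/3 - 8/3*(-8))*(-5 - 1) = (4/3 + 64/3)*(-6) = (68/3)*(-6) = -136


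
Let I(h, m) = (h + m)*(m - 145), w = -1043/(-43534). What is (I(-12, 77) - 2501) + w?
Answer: -301297771/43534 ≈ -6921.0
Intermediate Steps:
w = 1043/43534 (w = -1043*(-1/43534) = 1043/43534 ≈ 0.023958)
I(h, m) = (-145 + m)*(h + m) (I(h, m) = (h + m)*(-145 + m) = (-145 + m)*(h + m))
(I(-12, 77) - 2501) + w = ((77² - 145*(-12) - 145*77 - 12*77) - 2501) + 1043/43534 = ((5929 + 1740 - 11165 - 924) - 2501) + 1043/43534 = (-4420 - 2501) + 1043/43534 = -6921 + 1043/43534 = -301297771/43534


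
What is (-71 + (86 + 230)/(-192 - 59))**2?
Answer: 328950769/63001 ≈ 5221.4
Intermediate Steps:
(-71 + (86 + 230)/(-192 - 59))**2 = (-71 + 316/(-251))**2 = (-71 + 316*(-1/251))**2 = (-71 - 316/251)**2 = (-18137/251)**2 = 328950769/63001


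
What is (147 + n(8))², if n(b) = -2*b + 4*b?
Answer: 26569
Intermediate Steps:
n(b) = 2*b
(147 + n(8))² = (147 + 2*8)² = (147 + 16)² = 163² = 26569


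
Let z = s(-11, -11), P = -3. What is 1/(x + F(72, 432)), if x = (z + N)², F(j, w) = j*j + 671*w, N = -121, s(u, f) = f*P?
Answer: 1/302800 ≈ 3.3025e-6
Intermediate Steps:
s(u, f) = -3*f (s(u, f) = f*(-3) = -3*f)
z = 33 (z = -3*(-11) = 33)
F(j, w) = j² + 671*w
x = 7744 (x = (33 - 121)² = (-88)² = 7744)
1/(x + F(72, 432)) = 1/(7744 + (72² + 671*432)) = 1/(7744 + (5184 + 289872)) = 1/(7744 + 295056) = 1/302800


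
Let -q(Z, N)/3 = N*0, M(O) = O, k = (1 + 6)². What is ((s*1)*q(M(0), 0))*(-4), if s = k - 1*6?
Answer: 0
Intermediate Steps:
k = 49 (k = 7² = 49)
s = 43 (s = 49 - 1*6 = 49 - 6 = 43)
q(Z, N) = 0 (q(Z, N) = -3*N*0 = -3*0 = 0)
((s*1)*q(M(0), 0))*(-4) = ((43*1)*0)*(-4) = (43*0)*(-4) = 0*(-4) = 0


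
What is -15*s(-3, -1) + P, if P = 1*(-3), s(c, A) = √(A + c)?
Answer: -3 - 30*I ≈ -3.0 - 30.0*I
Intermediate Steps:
P = -3
-15*s(-3, -1) + P = -15*√(-1 - 3) - 3 = -30*I - 3 = -3 - 30*I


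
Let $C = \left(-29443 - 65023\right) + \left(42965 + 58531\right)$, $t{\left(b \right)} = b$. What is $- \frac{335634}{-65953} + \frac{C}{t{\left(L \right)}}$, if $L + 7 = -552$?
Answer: $- \frac{276030184}{36867727} \approx -7.487$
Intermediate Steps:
$L = -559$ ($L = -7 - 552 = -559$)
$C = 7030$ ($C = -94466 + 101496 = 7030$)
$- \frac{335634}{-65953} + \frac{C}{t{\left(L \right)}} = - \frac{335634}{-65953} + \frac{7030}{-559} = \left(-335634\right) \left(- \frac{1}{65953}\right) + 7030 \left(- \frac{1}{559}\right) = \frac{335634}{65953} - \frac{7030}{559} = - \frac{276030184}{36867727}$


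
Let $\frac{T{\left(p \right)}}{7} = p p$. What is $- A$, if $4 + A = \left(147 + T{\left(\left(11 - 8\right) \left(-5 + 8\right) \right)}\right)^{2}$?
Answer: $-509792$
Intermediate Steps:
$T{\left(p \right)} = 7 p^{2}$ ($T{\left(p \right)} = 7 p p = 7 p^{2}$)
$A = 509792$ ($A = -4 + \left(147 + 7 \left(\left(11 - 8\right) \left(-5 + 8\right)\right)^{2}\right)^{2} = -4 + \left(147 + 7 \left(3 \cdot 3\right)^{2}\right)^{2} = -4 + \left(147 + 7 \cdot 9^{2}\right)^{2} = -4 + \left(147 + 7 \cdot 81\right)^{2} = -4 + \left(147 + 567\right)^{2} = -4 + 714^{2} = -4 + 509796 = 509792$)
$- A = \left(-1\right) 509792 = -509792$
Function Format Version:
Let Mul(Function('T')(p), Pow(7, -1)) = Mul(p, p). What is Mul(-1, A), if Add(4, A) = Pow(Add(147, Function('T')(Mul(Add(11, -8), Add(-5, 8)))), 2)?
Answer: -509792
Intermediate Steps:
Function('T')(p) = Mul(7, Pow(p, 2)) (Function('T')(p) = Mul(7, Mul(p, p)) = Mul(7, Pow(p, 2)))
A = 509792 (A = Add(-4, Pow(Add(147, Mul(7, Pow(Mul(Add(11, -8), Add(-5, 8)), 2))), 2)) = Add(-4, Pow(Add(147, Mul(7, Pow(Mul(3, 3), 2))), 2)) = Add(-4, Pow(Add(147, Mul(7, Pow(9, 2))), 2)) = Add(-4, Pow(Add(147, Mul(7, 81)), 2)) = Add(-4, Pow(Add(147, 567), 2)) = Add(-4, Pow(714, 2)) = Add(-4, 509796) = 509792)
Mul(-1, A) = Mul(-1, 509792) = -509792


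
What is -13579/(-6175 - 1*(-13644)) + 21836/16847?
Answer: -65672329/125830243 ≈ -0.52191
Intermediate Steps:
-13579/(-6175 - 1*(-13644)) + 21836/16847 = -13579/(-6175 + 13644) + 21836*(1/16847) = -13579/7469 + 21836/16847 = -65672329/125830243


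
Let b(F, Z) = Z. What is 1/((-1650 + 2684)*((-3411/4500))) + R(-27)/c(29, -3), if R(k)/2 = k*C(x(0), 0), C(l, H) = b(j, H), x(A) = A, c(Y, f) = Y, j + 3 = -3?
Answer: -250/195943 ≈ -0.0012759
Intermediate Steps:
j = -6 (j = -3 - 3 = -6)
C(l, H) = H
R(k) = 0 (R(k) = 2*(k*0) = 2*0 = 0)
1/((-1650 + 2684)*((-3411/4500))) + R(-27)/c(29, -3) = 1/((-1650 + 2684)*((-3411/4500))) + 0/29 = 1/(1034*((-3411*1/4500))) + 0*(1/29) = 1/(1034*(-379/500)) + 0 = (1/1034)*(-500/379) + 0 = -250/195943 + 0 = -250/195943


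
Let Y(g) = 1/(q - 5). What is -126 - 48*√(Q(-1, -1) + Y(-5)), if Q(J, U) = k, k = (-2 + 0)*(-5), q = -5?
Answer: -126 - 72*√110/5 ≈ -277.03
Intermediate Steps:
k = 10 (k = -2*(-5) = 10)
Q(J, U) = 10
Y(g) = -⅒ (Y(g) = 1/(-5 - 5) = 1/(-10) = -⅒)
-126 - 48*√(Q(-1, -1) + Y(-5)) = -126 - 48*√(10 - ⅒) = -126 - 72*√110/5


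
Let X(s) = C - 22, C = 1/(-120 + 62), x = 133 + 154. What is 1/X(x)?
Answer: -58/1277 ≈ -0.045419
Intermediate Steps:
x = 287
C = -1/58 (C = 1/(-58) = -1/58 ≈ -0.017241)
X(s) = -1277/58 (X(s) = -1/58 - 22 = -1277/58)
1/X(x) = 1/(-1277/58) = -58/1277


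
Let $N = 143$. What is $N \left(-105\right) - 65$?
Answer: $-15080$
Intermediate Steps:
$N \left(-105\right) - 65 = 143 \left(-105\right) - 65 = -15015 - 65 = -15080$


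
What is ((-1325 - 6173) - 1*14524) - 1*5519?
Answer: -27541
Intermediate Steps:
((-1325 - 6173) - 1*14524) - 1*5519 = (-7498 - 14524) - 5519 = -22022 - 5519 = -27541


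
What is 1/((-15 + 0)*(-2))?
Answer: 1/30 ≈ 0.033333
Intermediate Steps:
1/((-15 + 0)*(-2)) = 1/(-15*(-2)) = 1/30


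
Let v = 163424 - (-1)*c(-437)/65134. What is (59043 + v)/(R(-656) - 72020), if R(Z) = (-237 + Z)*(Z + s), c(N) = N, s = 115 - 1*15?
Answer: 4830055047/9216200464 ≈ 0.52408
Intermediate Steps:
s = 100 (s = 115 - 15 = 100)
R(Z) = (-237 + Z)*(100 + Z) (R(Z) = (-237 + Z)*(Z + 100) = (-237 + Z)*(100 + Z))
v = 10644458379/65134 (v = 163424 - (-1)*(-437/65134) = 163424 - (-1)*(-437*1/65134) = 163424 - (-1)*(-437)/65134 = 163424 - 1*437/65134 = 163424 - 437/65134 = 10644458379/65134 ≈ 1.6342e+5)
(59043 + v)/(R(-656) - 72020) = (59043 + 10644458379/65134)/((-23700 + (-656)² - 137*(-656)) - 72020) = 14490165141/(65134*((-23700 + 430336 + 89872) - 72020)) = 14490165141/(65134*(496508 - 72020)) = (14490165141/65134)/424488 = (14490165141/65134)*(1/424488) = 4830055047/9216200464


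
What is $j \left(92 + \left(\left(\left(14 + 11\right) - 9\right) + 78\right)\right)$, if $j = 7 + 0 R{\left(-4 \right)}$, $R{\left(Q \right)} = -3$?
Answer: $1302$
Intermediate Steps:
$j = 7$ ($j = 7 + 0 \left(-3\right) = 7 + 0 = 7$)
$j \left(92 + \left(\left(\left(14 + 11\right) - 9\right) + 78\right)\right) = 7 \left(92 + \left(\left(\left(14 + 11\right) - 9\right) + 78\right)\right) = 7 \left(92 + \left(\left(25 - 9\right) + 78\right)\right) = 7 \left(92 + \left(16 + 78\right)\right) = 7 \left(92 + 94\right) = 7 \cdot 186 = 1302$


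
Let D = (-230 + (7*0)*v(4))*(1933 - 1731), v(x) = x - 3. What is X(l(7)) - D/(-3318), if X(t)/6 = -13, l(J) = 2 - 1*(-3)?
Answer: -152632/1659 ≈ -92.002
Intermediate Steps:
v(x) = -3 + x
l(J) = 5 (l(J) = 2 + 3 = 5)
X(t) = -78 (X(t) = 6*(-13) = -78)
D = -46460 (D = (-230 + (7*0)*(-3 + 4))*(1933 - 1731) = (-230 + 0*1)*202 = (-230 + 0)*202 = -230*202 = -46460)
X(l(7)) - D/(-3318) = -78 - (-46460)/(-3318) = -78 - (-46460)*(-1)/3318 = -78 - 1*23230/1659 = -78 - 23230/1659 = -152632/1659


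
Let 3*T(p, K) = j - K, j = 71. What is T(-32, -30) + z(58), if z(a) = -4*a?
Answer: -595/3 ≈ -198.33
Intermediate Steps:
T(p, K) = 71/3 - K/3 (T(p, K) = (71 - K)/3 = 71/3 - K/3)
T(-32, -30) + z(58) = (71/3 - 1/3*(-30)) - 4*58 = (71/3 + 10) - 232 = 101/3 - 232 = -595/3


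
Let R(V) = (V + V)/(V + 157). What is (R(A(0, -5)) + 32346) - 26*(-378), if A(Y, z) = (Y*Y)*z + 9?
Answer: 3500451/83 ≈ 42174.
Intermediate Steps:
A(Y, z) = 9 + z*Y² (A(Y, z) = Y²*z + 9 = z*Y² + 9 = 9 + z*Y²)
R(V) = 2*V/(157 + V) (R(V) = (2*V)/(157 + V) = 2*V/(157 + V))
(R(A(0, -5)) + 32346) - 26*(-378) = (2*(9 - 5*0²)/(157 + (9 - 5*0²)) + 32346) - 26*(-378) = (2*(9 - 5*0)/(157 + (9 - 5*0)) + 32346) + 9828 = (2*(9 + 0)/(157 + (9 + 0)) + 32346) + 9828 = (2*9/(157 + 9) + 32346) + 9828 = (2*9/166 + 32346) + 9828 = (2*9*(1/166) + 32346) + 9828 = (9/83 + 32346) + 9828 = 2684727/83 + 9828 = 3500451/83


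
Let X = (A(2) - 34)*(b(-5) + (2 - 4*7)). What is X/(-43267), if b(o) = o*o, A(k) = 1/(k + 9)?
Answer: -373/475937 ≈ -0.00078372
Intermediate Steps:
A(k) = 1/(9 + k)
b(o) = o²
X = 373/11 (X = (1/(9 + 2) - 34)*((-5)² + (2 - 4*7)) = (1/11 - 34)*(25 + (2 - 28)) = (1/11 - 34)*(25 - 26) = -373/11*(-1) = 373/11 ≈ 33.909)
X/(-43267) = (373/11)/(-43267) = (373/11)*(-1/43267) = -373/475937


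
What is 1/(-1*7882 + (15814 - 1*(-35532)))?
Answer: 1/43464 ≈ 2.3008e-5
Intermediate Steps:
1/(-1*7882 + (15814 - 1*(-35532))) = 1/(-7882 + (15814 + 35532)) = 1/(-7882 + 51346) = 1/43464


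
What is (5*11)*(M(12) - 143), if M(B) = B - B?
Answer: -7865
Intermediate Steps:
M(B) = 0
(5*11)*(M(12) - 143) = (5*11)*(0 - 143) = 55*(-143) = -7865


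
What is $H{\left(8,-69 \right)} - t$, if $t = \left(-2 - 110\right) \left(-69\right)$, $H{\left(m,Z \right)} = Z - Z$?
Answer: $-7728$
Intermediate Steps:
$H{\left(m,Z \right)} = 0$
$t = 7728$ ($t = \left(-112\right) \left(-69\right) = 7728$)
$H{\left(8,-69 \right)} - t = 0 - 7728 = -7728$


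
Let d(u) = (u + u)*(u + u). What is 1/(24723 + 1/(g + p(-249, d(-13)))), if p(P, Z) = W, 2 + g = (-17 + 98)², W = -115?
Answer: 6444/159315013 ≈ 4.0448e-5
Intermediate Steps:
d(u) = 4*u² (d(u) = (2*u)*(2*u) = 4*u²)
g = 6559 (g = -2 + (-17 + 98)² = -2 + 81² = -2 + 6561 = 6559)
p(P, Z) = -115
1/(24723 + 1/(g + p(-249, d(-13)))) = 1/(24723 + 1/(6559 - 115)) = 1/(24723 + 1/6444) = 1/(159315013/6444) = 6444/159315013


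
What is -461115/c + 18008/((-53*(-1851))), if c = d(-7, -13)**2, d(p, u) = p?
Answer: -45235882453/4807047 ≈ -9410.3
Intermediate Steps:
c = 49 (c = (-7)**2 = 49)
-461115/c + 18008/((-53*(-1851))) = -461115/49 + 18008/((-53*(-1851))) = -461115*1/49 + 18008/98103 = -461115/49 + 18008*(1/98103) = -461115/49 + 18008/98103 = -45235882453/4807047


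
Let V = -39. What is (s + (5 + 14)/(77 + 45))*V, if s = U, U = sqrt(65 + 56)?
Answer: -53079/122 ≈ -435.07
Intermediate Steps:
U = 11 (U = sqrt(121) = 11)
s = 11
(s + (5 + 14)/(77 + 45))*V = (11 + (5 + 14)/(77 + 45))*(-39) = (11 + 19/122)*(-39) = (1361/122)*(-39) = -53079/122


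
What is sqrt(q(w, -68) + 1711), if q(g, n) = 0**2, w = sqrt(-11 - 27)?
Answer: sqrt(1711) ≈ 41.364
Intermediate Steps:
w = I*sqrt(38) (w = sqrt(-38) = I*sqrt(38) ≈ 6.1644*I)
q(g, n) = 0
sqrt(q(w, -68) + 1711) = sqrt(0 + 1711) = sqrt(1711)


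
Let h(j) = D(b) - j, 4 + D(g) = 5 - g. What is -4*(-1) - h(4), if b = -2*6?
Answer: -5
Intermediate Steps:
b = -12
D(g) = 1 - g (D(g) = -4 + (5 - g) = 1 - g)
h(j) = 13 - j (h(j) = (1 - 1*(-12)) - j = (1 + 12) - j = 13 - j)
-4*(-1) - h(4) = -4*(-1) - (13 - 1*4) = 4 - (13 - 4) = 4 - 1*9 = 4 - 9 = -5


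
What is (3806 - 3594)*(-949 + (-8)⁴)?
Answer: 667164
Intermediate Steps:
(3806 - 3594)*(-949 + (-8)⁴) = 212*(-949 + 4096) = 212*3147 = 667164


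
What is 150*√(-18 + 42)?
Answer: 300*√6 ≈ 734.85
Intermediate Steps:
150*√(-18 + 42) = 150*√24 = 150*(2*√6) = 300*√6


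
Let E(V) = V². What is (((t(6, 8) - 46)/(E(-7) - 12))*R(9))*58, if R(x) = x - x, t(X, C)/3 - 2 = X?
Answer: 0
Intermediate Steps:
t(X, C) = 6 + 3*X
R(x) = 0
(((t(6, 8) - 46)/(E(-7) - 12))*R(9))*58 = ((((6 + 3*6) - 46)/((-7)² - 12))*0)*58 = ((((6 + 18) - 46)/(49 - 12))*0)*58 = (((24 - 46)/37)*0)*58 = (-22*1/37*0)*58 = -22/37*0*58 = 0*58 = 0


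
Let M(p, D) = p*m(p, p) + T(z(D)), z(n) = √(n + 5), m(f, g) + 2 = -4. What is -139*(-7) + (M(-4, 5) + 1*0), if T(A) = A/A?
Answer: 998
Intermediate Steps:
m(f, g) = -6 (m(f, g) = -2 - 4 = -6)
z(n) = √(5 + n)
T(A) = 1
M(p, D) = 1 - 6*p (M(p, D) = p*(-6) + 1 = -6*p + 1 = 1 - 6*p)
-139*(-7) + (M(-4, 5) + 1*0) = -139*(-7) + ((1 - 6*(-4)) + 1*0) = 973 + ((1 + 24) + 0) = 973 + (25 + 0) = 973 + 25 = 998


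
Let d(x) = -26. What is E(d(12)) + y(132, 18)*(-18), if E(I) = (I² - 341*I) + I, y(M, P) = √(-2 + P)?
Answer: 9444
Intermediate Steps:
E(I) = I² - 340*I
E(d(12)) + y(132, 18)*(-18) = -26*(-340 - 26) + √(-2 + 18)*(-18) = -26*(-366) + √16*(-18) = 9516 + 4*(-18) = 9516 - 72 = 9444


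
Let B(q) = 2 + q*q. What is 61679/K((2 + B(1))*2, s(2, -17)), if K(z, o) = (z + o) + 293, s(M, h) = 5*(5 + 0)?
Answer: 61679/328 ≈ 188.05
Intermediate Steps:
s(M, h) = 25 (s(M, h) = 5*5 = 25)
B(q) = 2 + q²
K(z, o) = 293 + o + z (K(z, o) = (o + z) + 293 = 293 + o + z)
61679/K((2 + B(1))*2, s(2, -17)) = 61679/(293 + 25 + (2 + (2 + 1²))*2) = 61679/(293 + 25 + (2 + (2 + 1))*2) = 61679/(293 + 25 + (2 + 3)*2) = 61679/(293 + 25 + 5*2) = 61679/(293 + 25 + 10) = 61679/328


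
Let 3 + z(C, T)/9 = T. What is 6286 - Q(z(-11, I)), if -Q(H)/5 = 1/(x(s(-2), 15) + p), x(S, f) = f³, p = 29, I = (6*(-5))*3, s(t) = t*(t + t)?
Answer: 21397549/3404 ≈ 6286.0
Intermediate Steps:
s(t) = 2*t² (s(t) = t*(2*t) = 2*t²)
I = -90 (I = -30*3 = -90)
z(C, T) = -27 + 9*T
Q(H) = -5/3404 (Q(H) = -5/(15³ + 29) = -5/(3375 + 29) = -5/3404)
6286 - Q(z(-11, I)) = 6286 - 1*(-5/3404) = 6286 + 5/3404 = 21397549/3404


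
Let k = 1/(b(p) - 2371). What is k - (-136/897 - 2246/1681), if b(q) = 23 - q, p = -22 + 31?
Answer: 5285898389/3554018949 ≈ 1.4873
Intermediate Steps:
p = 9
k = -1/2357 (k = 1/((23 - 1*9) - 2371) = 1/((23 - 9) - 2371) = 1/(14 - 2371) = 1/(-2357) = -1/2357 ≈ -0.00042427)
k - (-136/897 - 2246/1681) = -1/2357 - (-136/897 - 2246/1681) = -1/2357 - 1*(-2243278/1507857) = -1/2357 + 2243278/1507857 = 5285898389/3554018949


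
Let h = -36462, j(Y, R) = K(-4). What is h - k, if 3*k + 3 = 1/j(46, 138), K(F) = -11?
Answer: -1203212/33 ≈ -36461.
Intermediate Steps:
j(Y, R) = -11
k = -34/33 (k = -1 + (⅓)/(-11) = -1 + (⅓)*(-1/11) = -1 - 1/33 = -34/33 ≈ -1.0303)
h - k = -36462 - 1*(-34/33) = -36462 + 34/33 = -1203212/33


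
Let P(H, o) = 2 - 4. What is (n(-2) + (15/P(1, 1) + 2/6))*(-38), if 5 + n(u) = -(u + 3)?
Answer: 1501/3 ≈ 500.33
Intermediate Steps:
P(H, o) = -2
n(u) = -8 - u (n(u) = -5 - (u + 3) = -5 - (3 + u) = -5 + (-3 - u) = -8 - u)
(n(-2) + (15/P(1, 1) + 2/6))*(-38) = ((-8 - 1*(-2)) + (15/(-2) + 2/6))*(-38) = ((-8 + 2) + (15*(-½) + 2*(⅙)))*(-38) = (-6 + (-15/2 + ⅓))*(-38) = (-6 - 43/6)*(-38) = -79/6*(-38) = 1501/3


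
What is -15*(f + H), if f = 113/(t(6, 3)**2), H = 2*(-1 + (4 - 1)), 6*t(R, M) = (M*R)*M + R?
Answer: -1539/20 ≈ -76.950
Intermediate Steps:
t(R, M) = R/6 + R*M**2/6 (t(R, M) = ((M*R)*M + R)/6 = (R*M**2 + R)/6 = (R + R*M**2)/6 = R/6 + R*M**2/6)
H = 4 (H = 2*(-1 + 3) = 2*2 = 4)
f = 113/100 (f = 113/(((1/6)*6*(1 + 3**2))**2) = 113/(((1/6)*6*(1 + 9))**2) = 113/(((1/6)*6*10)**2) = 113/(10**2) = 113/100 ≈ 1.1300)
-15*(f + H) = -15*(113/100 + 4) = -15*513/100 = -1539/20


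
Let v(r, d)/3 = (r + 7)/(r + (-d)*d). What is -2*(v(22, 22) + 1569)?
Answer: -241597/77 ≈ -3137.6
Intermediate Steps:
v(r, d) = 3*(7 + r)/(r - d²) (v(r, d) = 3*((r + 7)/(r + (-d)*d)) = 3*((7 + r)/(r - d²)) = 3*(7 + r)/(r - d²))
-2*(v(22, 22) + 1569) = -2*(3*(7 + 22)/(22 - 1*22²) + 1569) = -2*(3*29/(22 - 1*484) + 1569) = -2*(3*29/(22 - 484) + 1569) = -2*(3*29/(-462) + 1569) = -2*(3*(-1/462)*29 + 1569) = -2*(-29/154 + 1569) = -2*241597/154 = -241597/77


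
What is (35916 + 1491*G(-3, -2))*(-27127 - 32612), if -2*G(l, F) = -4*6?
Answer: -3214436112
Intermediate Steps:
G(l, F) = 12 (G(l, F) = -(-2)*6 = -1/2*(-24) = 12)
(35916 + 1491*G(-3, -2))*(-27127 - 32612) = (35916 + 1491*12)*(-27127 - 32612) = (35916 + 17892)*(-59739) = 53808*(-59739) = -3214436112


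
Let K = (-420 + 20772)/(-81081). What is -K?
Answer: 6784/27027 ≈ 0.25101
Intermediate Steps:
K = -6784/27027 (K = 20352*(-1/81081) = -6784/27027 ≈ -0.25101)
-K = -1*(-6784/27027) = 6784/27027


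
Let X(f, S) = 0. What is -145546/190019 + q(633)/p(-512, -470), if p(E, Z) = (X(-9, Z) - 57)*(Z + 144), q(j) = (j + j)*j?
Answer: 1312039565/30973097 ≈ 42.361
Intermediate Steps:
q(j) = 2*j² (q(j) = (2*j)*j = 2*j²)
p(E, Z) = -8208 - 57*Z (p(E, Z) = (0 - 57)*(Z + 144) = -57*(144 + Z) = -8208 - 57*Z)
-145546/190019 + q(633)/p(-512, -470) = -145546/190019 + (2*633²)/(-8208 - 57*(-470)) = -145546*1/190019 + (2*400689)/(-8208 + 26790) = -145546/190019 + 801378/18582 = -145546/190019 + 801378*(1/18582) = -145546/190019 + 133563/3097 = 1312039565/30973097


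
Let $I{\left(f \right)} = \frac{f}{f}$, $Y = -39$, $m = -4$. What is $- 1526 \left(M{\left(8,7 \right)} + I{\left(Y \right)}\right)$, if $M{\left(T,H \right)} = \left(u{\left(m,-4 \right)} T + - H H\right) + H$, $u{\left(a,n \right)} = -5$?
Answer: $123606$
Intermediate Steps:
$I{\left(f \right)} = 1$
$M{\left(T,H \right)} = H - H^{2} - 5 T$ ($M{\left(T,H \right)} = \left(- 5 T + - H H\right) + H = \left(- 5 T - H^{2}\right) + H = \left(- H^{2} - 5 T\right) + H = H - H^{2} - 5 T$)
$- 1526 \left(M{\left(8,7 \right)} + I{\left(Y \right)}\right) = - 1526 \left(\left(7 - 7^{2} - 40\right) + 1\right) = - 1526 \left(\left(7 - 49 - 40\right) + 1\right) = - 1526 \left(-82 + 1\right) = \left(-1526\right) \left(-81\right) = 123606$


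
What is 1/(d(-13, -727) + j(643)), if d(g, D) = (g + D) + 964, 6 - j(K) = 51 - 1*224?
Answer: 1/403 ≈ 0.0024814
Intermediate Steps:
j(K) = 179 (j(K) = 6 - (51 - 1*224) = 6 - (51 - 224) = 6 - 1*(-173) = 6 + 173 = 179)
d(g, D) = 964 + D + g (d(g, D) = (D + g) + 964 = 964 + D + g)
1/(d(-13, -727) + j(643)) = 1/((964 - 727 - 13) + 179) = 1/(224 + 179) = 1/403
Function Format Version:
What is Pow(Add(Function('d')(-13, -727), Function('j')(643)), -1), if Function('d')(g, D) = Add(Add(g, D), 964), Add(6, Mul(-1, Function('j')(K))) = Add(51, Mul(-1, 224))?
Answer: Rational(1, 403) ≈ 0.0024814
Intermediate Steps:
Function('j')(K) = 179 (Function('j')(K) = Add(6, Mul(-1, Add(51, Mul(-1, 224)))) = Add(6, Mul(-1, Add(51, -224))) = Add(6, Mul(-1, -173)) = Add(6, 173) = 179)
Function('d')(g, D) = Add(964, D, g) (Function('d')(g, D) = Add(Add(D, g), 964) = Add(964, D, g))
Pow(Add(Function('d')(-13, -727), Function('j')(643)), -1) = Pow(Add(Add(964, -727, -13), 179), -1) = Pow(Add(224, 179), -1) = Pow(403, -1) = Rational(1, 403)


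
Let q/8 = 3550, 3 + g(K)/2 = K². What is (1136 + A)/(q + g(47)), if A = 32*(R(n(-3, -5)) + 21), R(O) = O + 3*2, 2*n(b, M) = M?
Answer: 480/8203 ≈ 0.058515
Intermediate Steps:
n(b, M) = M/2
g(K) = -6 + 2*K²
q = 28400 (q = 8*3550 = 28400)
R(O) = 6 + O (R(O) = O + 6 = 6 + O)
A = 784 (A = 32*((6 + (½)*(-5)) + 21) = 32*((6 - 5/2) + 21) = 32*(7/2 + 21) = 32*(49/2) = 784)
(1136 + A)/(q + g(47)) = (1136 + 784)/(28400 + (-6 + 2*47²)) = 1920/(28400 + (-6 + 2*2209)) = 1920/(28400 + (-6 + 4418)) = 1920/(28400 + 4412) = 1920/32812 = 1920*(1/32812) = 480/8203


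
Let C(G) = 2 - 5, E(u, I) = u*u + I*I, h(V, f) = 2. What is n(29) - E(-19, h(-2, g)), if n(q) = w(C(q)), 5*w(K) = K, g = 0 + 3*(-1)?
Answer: -1828/5 ≈ -365.60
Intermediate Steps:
g = -3 (g = 0 - 3 = -3)
E(u, I) = I**2 + u**2 (E(u, I) = u**2 + I**2 = I**2 + u**2)
C(G) = -3
w(K) = K/5
n(q) = -3/5 (n(q) = (1/5)*(-3) = -3/5)
n(29) - E(-19, h(-2, g)) = -3/5 - (2**2 + (-19)**2) = -3/5 - (4 + 361) = -3/5 - 1*365 = -3/5 - 365 = -1828/5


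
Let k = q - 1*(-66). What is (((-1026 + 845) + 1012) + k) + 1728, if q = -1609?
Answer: 1016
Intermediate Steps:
k = -1543 (k = -1609 - 1*(-66) = -1609 + 66 = -1543)
(((-1026 + 845) + 1012) + k) + 1728 = (((-1026 + 845) + 1012) - 1543) + 1728 = ((-181 + 1012) - 1543) + 1728 = (831 - 1543) + 1728 = -712 + 1728 = 1016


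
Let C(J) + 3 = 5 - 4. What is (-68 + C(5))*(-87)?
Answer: 6090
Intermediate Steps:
C(J) = -2 (C(J) = -3 + (5 - 4) = -3 + 1 = -2)
(-68 + C(5))*(-87) = (-68 - 2)*(-87) = -70*(-87) = 6090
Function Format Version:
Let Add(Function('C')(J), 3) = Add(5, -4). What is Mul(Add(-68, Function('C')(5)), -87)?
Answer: 6090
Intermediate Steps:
Function('C')(J) = -2 (Function('C')(J) = Add(-3, Add(5, -4)) = Add(-3, 1) = -2)
Mul(Add(-68, Function('C')(5)), -87) = Mul(Add(-68, -2), -87) = Mul(-70, -87) = 6090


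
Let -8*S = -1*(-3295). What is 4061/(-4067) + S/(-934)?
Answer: -16943027/30388624 ≈ -0.55754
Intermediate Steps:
S = -3295/8 (S = -(-1)*(-3295)/8 = -⅛*3295 = -3295/8 ≈ -411.88)
4061/(-4067) + S/(-934) = 4061/(-4067) - 3295/8/(-934) = 4061*(-1/4067) - 3295/8*(-1/934) = -4061/4067 + 3295/7472 = -16943027/30388624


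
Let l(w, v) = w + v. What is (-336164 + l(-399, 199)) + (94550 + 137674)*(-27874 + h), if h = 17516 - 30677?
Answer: -9529648204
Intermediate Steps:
h = -13161
l(w, v) = v + w
(-336164 + l(-399, 199)) + (94550 + 137674)*(-27874 + h) = (-336164 + (199 - 399)) + (94550 + 137674)*(-27874 - 13161) = (-336164 - 200) + 232224*(-41035) = -336364 - 9529311840 = -9529648204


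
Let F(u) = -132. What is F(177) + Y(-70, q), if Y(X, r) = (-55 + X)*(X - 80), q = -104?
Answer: 18618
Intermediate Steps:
Y(X, r) = (-80 + X)*(-55 + X) (Y(X, r) = (-55 + X)*(-80 + X) = (-80 + X)*(-55 + X))
F(177) + Y(-70, q) = -132 + (4400 + (-70)² - 135*(-70)) = -132 + (4400 + 4900 + 9450) = -132 + 18750 = 18618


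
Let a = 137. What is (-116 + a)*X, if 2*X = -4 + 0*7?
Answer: -42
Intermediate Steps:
X = -2 (X = (-4 + 0*7)/2 = (-4 + 0)/2 = (½)*(-4) = -2)
(-116 + a)*X = (-116 + 137)*(-2) = 21*(-2) = -42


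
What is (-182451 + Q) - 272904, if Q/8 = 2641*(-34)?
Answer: -1173707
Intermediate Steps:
Q = -718352 (Q = 8*(2641*(-34)) = 8*(-89794) = -718352)
(-182451 + Q) - 272904 = (-182451 - 718352) - 272904 = -900803 - 272904 = -1173707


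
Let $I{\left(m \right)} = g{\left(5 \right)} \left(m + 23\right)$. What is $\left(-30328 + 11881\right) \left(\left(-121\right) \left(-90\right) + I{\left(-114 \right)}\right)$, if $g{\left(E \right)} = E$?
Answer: $-192494445$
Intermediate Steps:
$I{\left(m \right)} = 115 + 5 m$ ($I{\left(m \right)} = 5 \left(m + 23\right) = 5 \left(23 + m\right) = 115 + 5 m$)
$\left(-30328 + 11881\right) \left(\left(-121\right) \left(-90\right) + I{\left(-114 \right)}\right) = \left(-30328 + 11881\right) \left(\left(-121\right) \left(-90\right) + \left(115 + 5 \left(-114\right)\right)\right) = - 18447 \left(10890 + \left(115 - 570\right)\right) = - 18447 \left(10890 - 455\right) = \left(-18447\right) 10435 = -192494445$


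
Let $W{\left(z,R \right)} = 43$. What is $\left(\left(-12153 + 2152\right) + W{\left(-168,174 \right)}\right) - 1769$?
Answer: $-11727$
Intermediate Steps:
$\left(\left(-12153 + 2152\right) + W{\left(-168,174 \right)}\right) - 1769 = \left(\left(-12153 + 2152\right) + 43\right) - 1769 = \left(-10001 + 43\right) - 1769 = -9958 - 1769 = -11727$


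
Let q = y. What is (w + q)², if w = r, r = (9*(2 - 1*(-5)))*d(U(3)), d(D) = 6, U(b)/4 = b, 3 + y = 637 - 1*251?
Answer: 579121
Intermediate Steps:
y = 383 (y = -3 + (637 - 1*251) = -3 + (637 - 251) = -3 + 386 = 383)
U(b) = 4*b
q = 383
r = 378 (r = (9*(2 - 1*(-5)))*6 = (9*(2 + 5))*6 = (9*7)*6 = 63*6 = 378)
w = 378
(w + q)² = (378 + 383)² = 761² = 579121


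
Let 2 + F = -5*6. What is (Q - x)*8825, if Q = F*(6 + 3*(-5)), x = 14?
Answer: 2418050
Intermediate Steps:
F = -32 (F = -2 - 5*6 = -2 - 30 = -32)
Q = 288 (Q = -32*(6 + 3*(-5)) = -32*(6 - 15) = -32*(-9) = 288)
(Q - x)*8825 = (288 - 1*14)*8825 = (288 - 14)*8825 = 274*8825 = 2418050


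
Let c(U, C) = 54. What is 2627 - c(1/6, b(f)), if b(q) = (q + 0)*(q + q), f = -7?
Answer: 2573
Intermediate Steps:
b(q) = 2*q**2 (b(q) = q*(2*q) = 2*q**2)
2627 - c(1/6, b(f)) = 2627 - 1*54 = 2627 - 54 = 2573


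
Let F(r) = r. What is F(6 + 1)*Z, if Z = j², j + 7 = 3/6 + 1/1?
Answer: 847/4 ≈ 211.75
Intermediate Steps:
j = -11/2 (j = -7 + (3/6 + 1/1) = -7 + (3*(⅙) + 1*1) = -7 + (½ + 1) = -7 + 3/2 = -11/2 ≈ -5.5000)
Z = 121/4 (Z = (-11/2)² = 121/4 ≈ 30.250)
F(6 + 1)*Z = (6 + 1)*(121/4) = 7*(121/4) = 847/4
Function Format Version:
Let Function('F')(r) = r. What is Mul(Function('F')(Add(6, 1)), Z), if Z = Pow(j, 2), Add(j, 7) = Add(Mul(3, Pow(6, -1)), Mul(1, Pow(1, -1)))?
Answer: Rational(847, 4) ≈ 211.75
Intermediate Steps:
j = Rational(-11, 2) (j = Add(-7, Add(Mul(3, Pow(6, -1)), Mul(1, Pow(1, -1)))) = Add(-7, Add(Mul(3, Rational(1, 6)), Mul(1, 1))) = Add(-7, Add(Rational(1, 2), 1)) = Add(-7, Rational(3, 2)) = Rational(-11, 2) ≈ -5.5000)
Z = Rational(121, 4) (Z = Pow(Rational(-11, 2), 2) = Rational(121, 4) ≈ 30.250)
Mul(Function('F')(Add(6, 1)), Z) = Mul(Add(6, 1), Rational(121, 4)) = Mul(7, Rational(121, 4)) = Rational(847, 4)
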